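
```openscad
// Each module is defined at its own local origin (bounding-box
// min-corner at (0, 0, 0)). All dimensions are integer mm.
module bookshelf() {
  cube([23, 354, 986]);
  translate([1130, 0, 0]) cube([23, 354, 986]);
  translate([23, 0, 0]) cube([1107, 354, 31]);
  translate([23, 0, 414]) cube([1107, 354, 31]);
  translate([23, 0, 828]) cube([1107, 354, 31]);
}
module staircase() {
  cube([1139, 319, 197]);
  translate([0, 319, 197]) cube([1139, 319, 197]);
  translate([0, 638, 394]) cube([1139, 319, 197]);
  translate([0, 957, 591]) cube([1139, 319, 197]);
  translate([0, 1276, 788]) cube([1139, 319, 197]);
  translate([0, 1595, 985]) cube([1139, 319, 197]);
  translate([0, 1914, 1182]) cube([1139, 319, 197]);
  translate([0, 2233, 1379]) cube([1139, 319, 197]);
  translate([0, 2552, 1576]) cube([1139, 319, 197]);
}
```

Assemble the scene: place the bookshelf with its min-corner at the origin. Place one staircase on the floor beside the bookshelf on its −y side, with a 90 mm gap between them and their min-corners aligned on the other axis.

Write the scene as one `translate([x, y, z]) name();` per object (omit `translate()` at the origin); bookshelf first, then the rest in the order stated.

bookshelf();
translate([0, -2961, 0]) staircase();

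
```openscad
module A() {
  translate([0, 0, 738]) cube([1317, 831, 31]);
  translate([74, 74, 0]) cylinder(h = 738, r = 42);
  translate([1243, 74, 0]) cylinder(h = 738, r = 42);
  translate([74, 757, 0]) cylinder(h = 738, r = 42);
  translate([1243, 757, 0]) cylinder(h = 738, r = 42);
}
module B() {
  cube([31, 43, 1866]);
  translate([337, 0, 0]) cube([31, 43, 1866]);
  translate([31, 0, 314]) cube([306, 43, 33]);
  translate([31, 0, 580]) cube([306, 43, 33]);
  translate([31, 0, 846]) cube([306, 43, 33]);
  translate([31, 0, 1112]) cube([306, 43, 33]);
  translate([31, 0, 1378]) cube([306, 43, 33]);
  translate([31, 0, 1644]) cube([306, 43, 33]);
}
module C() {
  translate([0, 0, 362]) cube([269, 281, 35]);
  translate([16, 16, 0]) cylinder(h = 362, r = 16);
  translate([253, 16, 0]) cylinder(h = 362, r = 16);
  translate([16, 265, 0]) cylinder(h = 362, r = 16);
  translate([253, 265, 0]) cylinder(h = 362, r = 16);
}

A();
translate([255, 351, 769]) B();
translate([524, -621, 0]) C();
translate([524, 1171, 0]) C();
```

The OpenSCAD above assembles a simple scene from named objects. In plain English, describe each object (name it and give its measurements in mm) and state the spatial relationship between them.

A is a table: top 1317 mm (x) × 831 mm (y), 31 mm thick, upper face at z = 769 mm, on four round legs of 84 mm diameter, each leg's bounding box inset 32 mm from the nearest pair of top edges, running from z = 0 to the bottom of the top.

B is a wooden ladder with two side rails of 31×43 mm section and 1866 mm height, set 368 mm apart overall. Between them run 6 rectangular rungs (43 mm deep, 33 mm thick), front faces flush with the rails' −y face. The bottom of the first rung is 314 mm above the floor and each subsequent rung is 266 mm higher than the one below.

C is a simple wooden stool: a rectangular seat 269 mm (x) by 281 mm (y), 35 mm thick, top face at z = 397 mm, on four round legs, each 32 mm in diameter. The legs rest on z = 0, each leg's axis is inset half a diameter from the nearest pair of seat edges (so the leg's bounding box is flush with the corner).

The ladder is on top of the table. Two stools sit around the table at the −y, +y sides.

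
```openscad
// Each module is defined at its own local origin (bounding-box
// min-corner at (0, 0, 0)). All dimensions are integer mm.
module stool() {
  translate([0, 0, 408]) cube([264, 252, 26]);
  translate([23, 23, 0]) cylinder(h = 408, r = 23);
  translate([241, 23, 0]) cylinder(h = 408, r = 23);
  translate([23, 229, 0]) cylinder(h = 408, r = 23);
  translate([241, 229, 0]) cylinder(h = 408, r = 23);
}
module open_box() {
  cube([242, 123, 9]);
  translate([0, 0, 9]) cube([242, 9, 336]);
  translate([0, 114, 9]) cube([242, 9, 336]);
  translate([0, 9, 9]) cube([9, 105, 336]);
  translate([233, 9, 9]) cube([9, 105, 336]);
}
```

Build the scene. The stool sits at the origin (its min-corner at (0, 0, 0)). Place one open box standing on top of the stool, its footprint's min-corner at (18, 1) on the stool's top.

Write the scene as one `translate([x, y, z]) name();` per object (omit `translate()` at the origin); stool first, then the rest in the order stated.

stool();
translate([18, 1, 434]) open_box();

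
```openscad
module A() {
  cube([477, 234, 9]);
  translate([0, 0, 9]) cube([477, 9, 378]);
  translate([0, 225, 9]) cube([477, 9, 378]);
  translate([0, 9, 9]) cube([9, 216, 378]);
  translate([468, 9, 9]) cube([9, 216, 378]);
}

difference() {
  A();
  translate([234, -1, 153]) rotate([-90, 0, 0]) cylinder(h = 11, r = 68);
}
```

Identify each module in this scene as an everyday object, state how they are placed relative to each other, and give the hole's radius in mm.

A is an open box. The open box has a circular hole through its front wall. The hole's radius is 68 mm.

The subtracted cylinder has r = 68 mm.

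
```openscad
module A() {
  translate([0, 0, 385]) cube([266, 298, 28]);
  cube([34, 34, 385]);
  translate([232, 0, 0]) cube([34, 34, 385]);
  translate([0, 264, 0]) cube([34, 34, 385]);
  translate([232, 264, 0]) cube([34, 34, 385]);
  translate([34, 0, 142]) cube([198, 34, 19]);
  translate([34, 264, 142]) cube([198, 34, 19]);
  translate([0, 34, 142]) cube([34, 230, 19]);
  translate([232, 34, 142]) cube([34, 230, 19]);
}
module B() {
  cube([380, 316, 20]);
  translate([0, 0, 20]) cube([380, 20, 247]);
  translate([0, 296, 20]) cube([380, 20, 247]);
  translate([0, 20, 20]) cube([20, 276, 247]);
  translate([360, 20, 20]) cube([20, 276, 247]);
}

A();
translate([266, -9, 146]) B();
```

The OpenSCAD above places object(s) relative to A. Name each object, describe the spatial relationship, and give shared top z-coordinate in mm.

Both tops at z = 413 mm.

A is a stool. B is an open box. The open box is beside the stool with their tops flush at z = 413. The shared top z-coordinate is 413 mm.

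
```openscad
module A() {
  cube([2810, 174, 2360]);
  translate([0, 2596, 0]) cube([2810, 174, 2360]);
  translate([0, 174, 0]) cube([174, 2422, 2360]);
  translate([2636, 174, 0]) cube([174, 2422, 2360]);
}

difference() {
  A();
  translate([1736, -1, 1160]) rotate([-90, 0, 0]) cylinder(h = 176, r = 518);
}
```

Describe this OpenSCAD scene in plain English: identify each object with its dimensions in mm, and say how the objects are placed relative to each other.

A is a box-shaped house frame (walls only): outside footprint 2810×2770 mm, wall height 2360 mm, wall thickness 174 mm. The two y-facing walls run the full x-width; the two x-facing walls fit between the inner faces of the y-facing walls.

The house frame has a circular hole of radius 518 mm through its front wall, centred at (x = 1736, z = 1160).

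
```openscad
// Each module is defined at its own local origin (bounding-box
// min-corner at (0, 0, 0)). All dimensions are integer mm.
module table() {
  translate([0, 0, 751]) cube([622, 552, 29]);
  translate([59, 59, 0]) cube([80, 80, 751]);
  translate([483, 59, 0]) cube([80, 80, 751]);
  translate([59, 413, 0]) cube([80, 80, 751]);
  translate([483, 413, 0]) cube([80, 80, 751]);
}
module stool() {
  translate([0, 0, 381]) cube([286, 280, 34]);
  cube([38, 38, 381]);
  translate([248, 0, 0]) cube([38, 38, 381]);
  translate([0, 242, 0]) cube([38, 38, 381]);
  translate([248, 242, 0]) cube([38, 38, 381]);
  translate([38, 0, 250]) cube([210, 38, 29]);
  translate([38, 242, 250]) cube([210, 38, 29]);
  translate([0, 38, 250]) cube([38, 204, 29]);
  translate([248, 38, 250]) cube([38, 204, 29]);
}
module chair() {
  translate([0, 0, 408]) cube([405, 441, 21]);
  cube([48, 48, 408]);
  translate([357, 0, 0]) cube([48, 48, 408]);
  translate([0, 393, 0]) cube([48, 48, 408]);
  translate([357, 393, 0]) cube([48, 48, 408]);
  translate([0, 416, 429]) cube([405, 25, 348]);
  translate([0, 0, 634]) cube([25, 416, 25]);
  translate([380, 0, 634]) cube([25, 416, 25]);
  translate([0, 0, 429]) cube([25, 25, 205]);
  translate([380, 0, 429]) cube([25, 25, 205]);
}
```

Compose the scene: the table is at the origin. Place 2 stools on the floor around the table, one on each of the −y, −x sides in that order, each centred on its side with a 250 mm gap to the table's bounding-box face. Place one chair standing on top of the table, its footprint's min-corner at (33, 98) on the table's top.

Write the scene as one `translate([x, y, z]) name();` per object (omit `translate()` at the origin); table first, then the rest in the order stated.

table();
translate([168, -530, 0]) stool();
translate([-536, 136, 0]) stool();
translate([33, 98, 780]) chair();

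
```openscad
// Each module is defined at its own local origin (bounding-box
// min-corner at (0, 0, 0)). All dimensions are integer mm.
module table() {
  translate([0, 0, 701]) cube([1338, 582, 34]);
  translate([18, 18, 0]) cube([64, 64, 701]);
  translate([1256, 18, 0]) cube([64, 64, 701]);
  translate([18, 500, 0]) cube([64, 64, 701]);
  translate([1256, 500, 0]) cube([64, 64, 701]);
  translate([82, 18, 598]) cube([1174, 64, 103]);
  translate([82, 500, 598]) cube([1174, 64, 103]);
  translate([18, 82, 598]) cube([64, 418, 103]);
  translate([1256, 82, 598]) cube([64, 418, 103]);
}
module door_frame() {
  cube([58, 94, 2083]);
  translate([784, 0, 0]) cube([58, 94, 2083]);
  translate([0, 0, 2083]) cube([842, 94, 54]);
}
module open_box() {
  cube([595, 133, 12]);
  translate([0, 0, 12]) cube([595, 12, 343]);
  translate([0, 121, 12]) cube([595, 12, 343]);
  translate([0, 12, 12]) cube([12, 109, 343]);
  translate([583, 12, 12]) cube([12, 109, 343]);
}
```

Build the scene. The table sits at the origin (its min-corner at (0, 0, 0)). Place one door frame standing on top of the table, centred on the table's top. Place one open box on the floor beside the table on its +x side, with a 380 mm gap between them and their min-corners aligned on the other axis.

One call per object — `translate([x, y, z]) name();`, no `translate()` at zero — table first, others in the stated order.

table();
translate([248, 244, 735]) door_frame();
translate([1718, 0, 0]) open_box();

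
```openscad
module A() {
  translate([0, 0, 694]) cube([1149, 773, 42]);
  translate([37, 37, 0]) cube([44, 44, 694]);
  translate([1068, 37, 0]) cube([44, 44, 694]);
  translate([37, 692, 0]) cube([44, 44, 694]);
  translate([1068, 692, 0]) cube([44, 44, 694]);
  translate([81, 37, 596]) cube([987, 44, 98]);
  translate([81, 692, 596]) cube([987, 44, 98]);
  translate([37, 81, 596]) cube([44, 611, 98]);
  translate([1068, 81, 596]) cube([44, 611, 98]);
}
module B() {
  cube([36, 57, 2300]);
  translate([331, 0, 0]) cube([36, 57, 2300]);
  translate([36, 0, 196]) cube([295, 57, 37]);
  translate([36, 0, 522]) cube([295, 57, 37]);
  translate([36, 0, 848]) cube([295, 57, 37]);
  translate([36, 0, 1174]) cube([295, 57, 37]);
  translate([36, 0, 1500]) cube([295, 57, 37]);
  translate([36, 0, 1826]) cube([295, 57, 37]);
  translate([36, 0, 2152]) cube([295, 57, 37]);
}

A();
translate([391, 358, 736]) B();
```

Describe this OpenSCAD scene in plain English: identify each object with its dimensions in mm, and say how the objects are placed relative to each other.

A is a table: top 1149 mm (x) × 773 mm (y), 42 mm thick, upper face at z = 736 mm, on four 44×44 mm square legs, each inset 37 mm from the nearest pair of top edges, running from z = 0 to the bottom of the top. Four apron rails, 44 mm thick and 98 mm tall, run between adjacent legs with their top edges flush with the underside of the top and their outer faces flush with the legs' outer faces.

B is a wooden ladder with two side rails of 36×57 mm section and 2300 mm height, set 367 mm apart overall. Between them run 7 rectangular rungs (57 mm deep, 37 mm thick), front faces flush with the rails' −y face. The bottom of the first rung is 196 mm above the floor and each subsequent rung is 326 mm higher than the one below.

The ladder is on top of the table, centred.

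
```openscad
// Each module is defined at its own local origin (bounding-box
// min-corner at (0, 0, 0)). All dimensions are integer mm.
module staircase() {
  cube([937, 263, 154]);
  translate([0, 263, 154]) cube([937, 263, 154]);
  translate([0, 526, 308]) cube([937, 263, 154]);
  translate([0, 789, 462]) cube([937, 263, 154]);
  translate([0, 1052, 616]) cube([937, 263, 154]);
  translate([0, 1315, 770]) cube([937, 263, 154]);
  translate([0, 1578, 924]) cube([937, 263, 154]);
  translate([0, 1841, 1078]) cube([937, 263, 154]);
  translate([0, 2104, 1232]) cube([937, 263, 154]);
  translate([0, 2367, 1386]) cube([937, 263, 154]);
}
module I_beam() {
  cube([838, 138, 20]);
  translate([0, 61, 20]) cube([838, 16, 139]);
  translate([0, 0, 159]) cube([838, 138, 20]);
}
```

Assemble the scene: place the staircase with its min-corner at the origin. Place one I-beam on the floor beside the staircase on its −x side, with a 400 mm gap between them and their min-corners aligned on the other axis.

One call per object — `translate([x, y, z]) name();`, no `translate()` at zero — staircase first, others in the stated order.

staircase();
translate([-1238, 0, 0]) I_beam();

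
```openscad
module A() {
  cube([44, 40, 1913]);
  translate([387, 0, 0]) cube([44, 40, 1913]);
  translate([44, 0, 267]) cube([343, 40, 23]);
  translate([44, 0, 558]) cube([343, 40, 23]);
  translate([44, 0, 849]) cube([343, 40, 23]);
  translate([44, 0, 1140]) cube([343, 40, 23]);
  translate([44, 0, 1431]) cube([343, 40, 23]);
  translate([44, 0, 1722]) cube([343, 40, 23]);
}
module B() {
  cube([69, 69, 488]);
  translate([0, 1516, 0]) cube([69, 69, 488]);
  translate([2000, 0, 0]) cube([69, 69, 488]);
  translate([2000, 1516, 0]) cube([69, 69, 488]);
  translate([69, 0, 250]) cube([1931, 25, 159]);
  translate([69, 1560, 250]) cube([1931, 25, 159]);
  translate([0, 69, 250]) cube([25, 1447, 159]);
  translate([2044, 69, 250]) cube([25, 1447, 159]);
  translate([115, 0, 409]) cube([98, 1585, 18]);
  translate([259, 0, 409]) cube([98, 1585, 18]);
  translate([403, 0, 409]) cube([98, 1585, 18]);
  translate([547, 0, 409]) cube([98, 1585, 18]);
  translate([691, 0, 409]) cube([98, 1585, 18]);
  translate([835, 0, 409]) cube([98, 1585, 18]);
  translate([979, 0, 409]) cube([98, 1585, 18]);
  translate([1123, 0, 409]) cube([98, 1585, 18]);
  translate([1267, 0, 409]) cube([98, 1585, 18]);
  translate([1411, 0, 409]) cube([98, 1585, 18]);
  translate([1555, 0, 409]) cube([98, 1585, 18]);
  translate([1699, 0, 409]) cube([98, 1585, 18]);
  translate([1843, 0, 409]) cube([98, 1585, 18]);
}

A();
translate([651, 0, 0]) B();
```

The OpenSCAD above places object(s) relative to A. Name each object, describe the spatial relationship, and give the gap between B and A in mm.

The bed frame's nearest face is 220 mm from the ladder's +x face.

A is a ladder. B is a bed frame. The bed frame is on the floor beside the ladder on its +x side. The gap between the bed frame and the ladder is 220 mm.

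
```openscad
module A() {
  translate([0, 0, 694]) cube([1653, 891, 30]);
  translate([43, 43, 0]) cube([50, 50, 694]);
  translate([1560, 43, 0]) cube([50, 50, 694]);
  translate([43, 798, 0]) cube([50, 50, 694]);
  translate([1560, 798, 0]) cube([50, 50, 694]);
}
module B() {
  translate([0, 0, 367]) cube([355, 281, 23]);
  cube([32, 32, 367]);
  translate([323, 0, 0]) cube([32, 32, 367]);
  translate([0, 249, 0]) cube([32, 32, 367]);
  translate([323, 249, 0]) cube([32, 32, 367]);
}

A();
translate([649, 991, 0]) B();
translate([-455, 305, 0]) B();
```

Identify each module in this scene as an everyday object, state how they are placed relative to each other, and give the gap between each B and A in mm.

Each stool's nearest face is 100 mm from the table's bounding box.

A is a table. B is a stool. Two stools sit around the table at the +y, −x sides. The gap between each stool and the table is 100 mm.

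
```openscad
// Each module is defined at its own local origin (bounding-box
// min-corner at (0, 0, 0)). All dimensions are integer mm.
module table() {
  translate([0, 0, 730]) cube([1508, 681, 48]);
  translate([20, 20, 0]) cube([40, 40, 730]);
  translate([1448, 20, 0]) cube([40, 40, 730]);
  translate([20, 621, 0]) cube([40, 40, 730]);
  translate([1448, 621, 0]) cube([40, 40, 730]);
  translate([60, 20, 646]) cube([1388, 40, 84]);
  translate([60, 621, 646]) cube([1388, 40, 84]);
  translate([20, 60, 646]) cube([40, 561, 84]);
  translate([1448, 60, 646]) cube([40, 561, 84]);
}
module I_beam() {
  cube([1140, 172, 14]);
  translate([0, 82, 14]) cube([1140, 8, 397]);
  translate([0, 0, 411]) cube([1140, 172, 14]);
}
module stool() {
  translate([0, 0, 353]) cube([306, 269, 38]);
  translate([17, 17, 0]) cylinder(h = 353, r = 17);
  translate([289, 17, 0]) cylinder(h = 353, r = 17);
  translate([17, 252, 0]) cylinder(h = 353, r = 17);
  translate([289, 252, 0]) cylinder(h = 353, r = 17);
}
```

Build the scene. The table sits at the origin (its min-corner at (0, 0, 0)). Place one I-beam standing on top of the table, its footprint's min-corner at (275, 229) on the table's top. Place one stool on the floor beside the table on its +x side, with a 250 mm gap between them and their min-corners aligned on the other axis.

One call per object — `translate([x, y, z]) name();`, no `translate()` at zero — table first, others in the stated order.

table();
translate([275, 229, 778]) I_beam();
translate([1758, 0, 0]) stool();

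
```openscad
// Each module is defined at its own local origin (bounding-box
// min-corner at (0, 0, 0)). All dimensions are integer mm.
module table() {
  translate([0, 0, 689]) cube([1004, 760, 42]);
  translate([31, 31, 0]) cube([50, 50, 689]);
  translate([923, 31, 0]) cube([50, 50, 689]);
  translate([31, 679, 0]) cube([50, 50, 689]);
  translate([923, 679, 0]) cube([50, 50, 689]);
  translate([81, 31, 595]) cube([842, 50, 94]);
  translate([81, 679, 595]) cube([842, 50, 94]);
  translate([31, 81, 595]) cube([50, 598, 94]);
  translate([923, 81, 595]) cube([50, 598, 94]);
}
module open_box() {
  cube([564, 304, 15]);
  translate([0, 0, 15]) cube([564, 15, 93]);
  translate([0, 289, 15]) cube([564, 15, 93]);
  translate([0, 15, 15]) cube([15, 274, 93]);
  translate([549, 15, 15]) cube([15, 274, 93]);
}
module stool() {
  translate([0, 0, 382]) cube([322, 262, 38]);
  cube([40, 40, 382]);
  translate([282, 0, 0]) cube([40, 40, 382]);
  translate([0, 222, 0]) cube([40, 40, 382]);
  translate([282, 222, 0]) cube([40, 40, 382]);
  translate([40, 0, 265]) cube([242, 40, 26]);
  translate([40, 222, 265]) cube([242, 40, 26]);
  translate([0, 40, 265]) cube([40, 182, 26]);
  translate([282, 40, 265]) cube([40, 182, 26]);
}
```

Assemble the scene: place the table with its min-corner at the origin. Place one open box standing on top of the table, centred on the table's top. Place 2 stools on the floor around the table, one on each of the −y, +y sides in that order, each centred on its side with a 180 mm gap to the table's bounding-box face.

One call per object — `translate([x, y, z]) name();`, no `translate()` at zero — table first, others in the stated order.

table();
translate([220, 228, 731]) open_box();
translate([341, -442, 0]) stool();
translate([341, 940, 0]) stool();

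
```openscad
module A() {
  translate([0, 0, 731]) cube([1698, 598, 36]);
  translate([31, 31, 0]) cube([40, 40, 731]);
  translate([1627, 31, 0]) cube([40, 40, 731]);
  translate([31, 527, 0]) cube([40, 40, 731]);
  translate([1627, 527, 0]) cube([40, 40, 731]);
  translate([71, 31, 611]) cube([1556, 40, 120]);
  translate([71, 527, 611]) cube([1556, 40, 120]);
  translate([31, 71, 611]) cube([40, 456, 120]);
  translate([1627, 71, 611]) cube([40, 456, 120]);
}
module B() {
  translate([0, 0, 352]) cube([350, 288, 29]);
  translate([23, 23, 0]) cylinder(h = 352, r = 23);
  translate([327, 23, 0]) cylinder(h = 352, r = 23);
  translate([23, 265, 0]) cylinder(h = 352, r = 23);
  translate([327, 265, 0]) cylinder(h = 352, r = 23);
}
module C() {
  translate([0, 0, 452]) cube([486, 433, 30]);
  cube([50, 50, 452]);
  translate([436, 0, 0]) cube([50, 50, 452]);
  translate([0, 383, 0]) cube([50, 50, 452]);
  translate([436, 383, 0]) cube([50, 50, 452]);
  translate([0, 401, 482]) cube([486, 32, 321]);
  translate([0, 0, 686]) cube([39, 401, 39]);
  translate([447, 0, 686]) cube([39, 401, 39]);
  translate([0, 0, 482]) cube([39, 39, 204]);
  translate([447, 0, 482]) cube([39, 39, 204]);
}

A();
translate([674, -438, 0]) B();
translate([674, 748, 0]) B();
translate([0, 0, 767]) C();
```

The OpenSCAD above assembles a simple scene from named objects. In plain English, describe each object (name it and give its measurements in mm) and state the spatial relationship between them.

A is a table: top 1698 mm (x) × 598 mm (y), 36 mm thick, upper face at z = 767 mm, on four 40×40 mm square legs, each inset 31 mm from the nearest pair of top edges, running from z = 0 to the bottom of the top. Four apron rails, 40 mm thick and 120 mm tall, run between adjacent legs with their top edges flush with the underside of the top and their outer faces flush with the legs' outer faces.

B is a four-legged stool. The seat is a 350×288×29 mm slab whose top surface is at z = 381 mm; four round legs, each 46 mm in diameter, run from the floor (z = 0) to the underside of the seat, each leg's axis is inset half a diameter from the nearest pair of seat edges (so the leg's bounding box is flush with the corner).

C is a chair. The seat is a 486×433×30 mm slab with its top at z = 482 mm, on four 50×50 mm corner legs (flush with the seat edges, standing on z = 0). A flat backrest 32 mm thick, 321 mm tall, spans the full seat width and rises from the seat top along its +y edge, rear face flush with the rear of the seat. Two armrests of 39×39 mm section run along each side from the seat's front edge to the front of the backrest, top faces 243 mm above the seat top and outer faces flush with the seat's x-edges; a 39×39 mm post under the front of each armrest stands on the seat at the front corner.

Two stools sit around the table at the −y, +y sides. The chair is on top of the table.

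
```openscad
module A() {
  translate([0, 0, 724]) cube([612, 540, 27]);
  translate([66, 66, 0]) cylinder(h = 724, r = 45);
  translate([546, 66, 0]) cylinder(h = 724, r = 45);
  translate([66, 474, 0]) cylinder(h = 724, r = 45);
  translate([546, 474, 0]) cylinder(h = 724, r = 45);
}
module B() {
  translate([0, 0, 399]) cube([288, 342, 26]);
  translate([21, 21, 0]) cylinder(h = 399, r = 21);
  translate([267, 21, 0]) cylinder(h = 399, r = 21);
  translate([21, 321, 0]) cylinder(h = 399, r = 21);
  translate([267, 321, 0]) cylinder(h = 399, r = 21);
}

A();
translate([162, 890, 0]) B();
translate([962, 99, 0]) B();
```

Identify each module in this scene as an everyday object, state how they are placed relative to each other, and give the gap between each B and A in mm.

Each stool's nearest face is 350 mm from the table's bounding box.

A is a table. B is a stool. Two stools sit around the table at the +y, +x sides. The gap between each stool and the table is 350 mm.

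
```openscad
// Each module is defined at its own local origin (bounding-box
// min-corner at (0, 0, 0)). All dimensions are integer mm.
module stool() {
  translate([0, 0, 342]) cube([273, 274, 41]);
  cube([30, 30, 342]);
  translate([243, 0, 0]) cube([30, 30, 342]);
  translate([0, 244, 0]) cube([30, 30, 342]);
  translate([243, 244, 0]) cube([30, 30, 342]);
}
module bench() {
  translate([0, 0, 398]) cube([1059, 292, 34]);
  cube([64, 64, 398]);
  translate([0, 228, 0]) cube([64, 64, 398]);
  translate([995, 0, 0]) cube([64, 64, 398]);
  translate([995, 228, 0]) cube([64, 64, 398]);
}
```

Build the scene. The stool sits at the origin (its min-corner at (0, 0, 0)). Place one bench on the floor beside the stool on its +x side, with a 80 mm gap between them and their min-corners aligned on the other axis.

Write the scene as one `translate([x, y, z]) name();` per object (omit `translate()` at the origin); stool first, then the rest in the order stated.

stool();
translate([353, 0, 0]) bench();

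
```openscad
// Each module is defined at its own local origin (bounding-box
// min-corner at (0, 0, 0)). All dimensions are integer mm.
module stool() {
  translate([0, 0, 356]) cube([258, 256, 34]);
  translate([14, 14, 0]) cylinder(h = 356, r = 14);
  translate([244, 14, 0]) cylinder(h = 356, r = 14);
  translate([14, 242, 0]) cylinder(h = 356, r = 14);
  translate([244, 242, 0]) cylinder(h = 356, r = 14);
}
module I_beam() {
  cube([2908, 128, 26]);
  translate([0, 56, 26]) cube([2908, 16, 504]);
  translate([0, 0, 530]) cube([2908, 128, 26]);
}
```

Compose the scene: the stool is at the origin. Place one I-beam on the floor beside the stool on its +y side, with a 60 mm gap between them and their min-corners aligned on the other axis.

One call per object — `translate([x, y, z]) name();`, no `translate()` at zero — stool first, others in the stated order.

stool();
translate([0, 316, 0]) I_beam();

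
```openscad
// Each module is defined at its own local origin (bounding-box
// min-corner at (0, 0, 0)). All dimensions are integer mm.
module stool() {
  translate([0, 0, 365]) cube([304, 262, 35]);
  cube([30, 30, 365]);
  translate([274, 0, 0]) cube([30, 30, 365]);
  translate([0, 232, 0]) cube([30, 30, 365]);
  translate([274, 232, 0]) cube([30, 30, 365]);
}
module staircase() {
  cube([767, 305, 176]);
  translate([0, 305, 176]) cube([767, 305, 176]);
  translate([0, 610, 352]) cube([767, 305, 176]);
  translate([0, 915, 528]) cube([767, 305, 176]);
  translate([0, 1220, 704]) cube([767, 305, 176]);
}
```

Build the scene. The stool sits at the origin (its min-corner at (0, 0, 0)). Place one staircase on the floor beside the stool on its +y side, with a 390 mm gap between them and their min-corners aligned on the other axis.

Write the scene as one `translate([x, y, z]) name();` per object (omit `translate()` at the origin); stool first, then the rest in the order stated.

stool();
translate([0, 652, 0]) staircase();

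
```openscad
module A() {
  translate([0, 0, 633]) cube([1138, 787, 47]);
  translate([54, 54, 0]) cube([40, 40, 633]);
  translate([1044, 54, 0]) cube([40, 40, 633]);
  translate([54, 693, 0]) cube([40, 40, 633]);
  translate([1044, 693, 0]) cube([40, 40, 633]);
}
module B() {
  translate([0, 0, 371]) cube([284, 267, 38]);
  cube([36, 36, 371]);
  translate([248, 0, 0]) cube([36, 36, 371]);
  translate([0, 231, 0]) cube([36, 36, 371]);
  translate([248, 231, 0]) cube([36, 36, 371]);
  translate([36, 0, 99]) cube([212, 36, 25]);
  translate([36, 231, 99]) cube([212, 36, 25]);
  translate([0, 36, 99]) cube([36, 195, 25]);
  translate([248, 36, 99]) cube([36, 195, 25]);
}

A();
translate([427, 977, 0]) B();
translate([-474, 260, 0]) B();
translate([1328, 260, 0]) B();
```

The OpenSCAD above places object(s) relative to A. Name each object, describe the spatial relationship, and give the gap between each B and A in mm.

A is a table. B is a stool. Three stools sit around the table at the +y, −x, +x sides. The gap between each stool and the table is 190 mm.

Each stool's nearest face is 190 mm from the table's bounding box.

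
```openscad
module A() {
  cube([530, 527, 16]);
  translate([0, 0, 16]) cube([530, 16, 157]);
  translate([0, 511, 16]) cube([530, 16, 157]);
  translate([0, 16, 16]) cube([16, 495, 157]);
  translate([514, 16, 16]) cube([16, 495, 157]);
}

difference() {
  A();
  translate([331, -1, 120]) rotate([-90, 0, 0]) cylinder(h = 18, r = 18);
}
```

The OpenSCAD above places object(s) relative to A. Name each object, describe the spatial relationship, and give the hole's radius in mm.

The subtracted cylinder has r = 18 mm.

A is an open box. The open box has a circular hole through its front wall. The hole's radius is 18 mm.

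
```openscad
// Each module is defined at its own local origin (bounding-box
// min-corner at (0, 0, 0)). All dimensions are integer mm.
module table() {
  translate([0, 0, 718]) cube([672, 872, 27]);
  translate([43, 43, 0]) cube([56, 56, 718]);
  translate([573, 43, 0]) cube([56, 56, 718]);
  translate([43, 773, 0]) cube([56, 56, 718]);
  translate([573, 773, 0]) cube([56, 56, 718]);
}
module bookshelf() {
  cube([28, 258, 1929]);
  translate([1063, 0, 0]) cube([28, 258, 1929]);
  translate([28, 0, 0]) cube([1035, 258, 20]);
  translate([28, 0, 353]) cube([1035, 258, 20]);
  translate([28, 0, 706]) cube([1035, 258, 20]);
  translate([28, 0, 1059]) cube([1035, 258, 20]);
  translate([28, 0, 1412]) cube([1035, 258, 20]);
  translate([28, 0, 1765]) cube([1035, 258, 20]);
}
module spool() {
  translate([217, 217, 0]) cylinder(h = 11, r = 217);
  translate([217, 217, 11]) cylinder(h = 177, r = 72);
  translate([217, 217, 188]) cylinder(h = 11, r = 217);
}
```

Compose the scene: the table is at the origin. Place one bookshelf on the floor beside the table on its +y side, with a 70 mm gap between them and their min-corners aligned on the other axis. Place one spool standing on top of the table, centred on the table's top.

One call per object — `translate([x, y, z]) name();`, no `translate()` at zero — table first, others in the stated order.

table();
translate([0, 942, 0]) bookshelf();
translate([119, 219, 745]) spool();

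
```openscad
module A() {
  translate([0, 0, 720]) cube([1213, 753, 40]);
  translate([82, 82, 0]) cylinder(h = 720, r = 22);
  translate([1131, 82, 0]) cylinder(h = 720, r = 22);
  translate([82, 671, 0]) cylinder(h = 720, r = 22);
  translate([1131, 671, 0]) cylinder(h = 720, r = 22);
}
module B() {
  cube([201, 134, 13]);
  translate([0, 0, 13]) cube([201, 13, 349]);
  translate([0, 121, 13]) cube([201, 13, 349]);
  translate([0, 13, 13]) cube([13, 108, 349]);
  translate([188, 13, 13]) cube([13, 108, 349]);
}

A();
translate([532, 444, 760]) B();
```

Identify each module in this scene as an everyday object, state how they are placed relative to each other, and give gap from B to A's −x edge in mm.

The open box's min-x is at 532; the table's min-x is 0; gap = 532 mm.

A is a table. B is an open box. The open box is on top of the table. The gap from the open box to the table's −x edge is 532 mm.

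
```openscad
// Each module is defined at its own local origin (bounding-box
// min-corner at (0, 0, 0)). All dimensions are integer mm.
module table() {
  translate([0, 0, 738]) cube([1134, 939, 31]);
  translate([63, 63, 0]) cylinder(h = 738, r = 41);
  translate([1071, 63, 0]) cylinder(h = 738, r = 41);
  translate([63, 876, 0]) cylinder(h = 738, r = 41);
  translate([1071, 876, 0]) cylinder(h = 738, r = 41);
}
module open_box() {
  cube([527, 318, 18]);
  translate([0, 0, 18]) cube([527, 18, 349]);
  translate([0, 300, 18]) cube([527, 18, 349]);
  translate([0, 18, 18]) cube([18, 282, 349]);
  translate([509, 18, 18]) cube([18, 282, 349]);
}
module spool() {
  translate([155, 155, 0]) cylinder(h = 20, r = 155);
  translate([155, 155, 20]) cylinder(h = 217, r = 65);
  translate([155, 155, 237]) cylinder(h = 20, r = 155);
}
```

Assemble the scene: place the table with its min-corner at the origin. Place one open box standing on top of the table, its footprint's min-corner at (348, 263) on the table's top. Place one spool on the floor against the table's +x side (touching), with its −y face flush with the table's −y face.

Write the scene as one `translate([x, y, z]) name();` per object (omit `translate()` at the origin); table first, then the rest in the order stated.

table();
translate([348, 263, 769]) open_box();
translate([1134, 0, 0]) spool();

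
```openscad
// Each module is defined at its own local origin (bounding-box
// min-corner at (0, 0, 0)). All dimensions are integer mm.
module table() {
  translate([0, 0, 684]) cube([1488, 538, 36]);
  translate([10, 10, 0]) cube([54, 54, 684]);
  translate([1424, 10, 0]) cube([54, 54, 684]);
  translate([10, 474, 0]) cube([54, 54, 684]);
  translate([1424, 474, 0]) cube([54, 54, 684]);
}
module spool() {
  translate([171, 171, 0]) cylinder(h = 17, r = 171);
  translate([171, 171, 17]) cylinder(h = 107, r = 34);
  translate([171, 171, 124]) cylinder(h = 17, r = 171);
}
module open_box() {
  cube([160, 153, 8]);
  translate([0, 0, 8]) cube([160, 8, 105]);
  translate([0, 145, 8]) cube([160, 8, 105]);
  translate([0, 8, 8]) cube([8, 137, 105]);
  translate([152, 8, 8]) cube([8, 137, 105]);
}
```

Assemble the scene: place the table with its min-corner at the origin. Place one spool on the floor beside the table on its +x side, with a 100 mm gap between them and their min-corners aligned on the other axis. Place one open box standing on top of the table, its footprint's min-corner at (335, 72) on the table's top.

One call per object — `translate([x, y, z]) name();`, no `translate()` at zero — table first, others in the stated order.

table();
translate([1588, 0, 0]) spool();
translate([335, 72, 720]) open_box();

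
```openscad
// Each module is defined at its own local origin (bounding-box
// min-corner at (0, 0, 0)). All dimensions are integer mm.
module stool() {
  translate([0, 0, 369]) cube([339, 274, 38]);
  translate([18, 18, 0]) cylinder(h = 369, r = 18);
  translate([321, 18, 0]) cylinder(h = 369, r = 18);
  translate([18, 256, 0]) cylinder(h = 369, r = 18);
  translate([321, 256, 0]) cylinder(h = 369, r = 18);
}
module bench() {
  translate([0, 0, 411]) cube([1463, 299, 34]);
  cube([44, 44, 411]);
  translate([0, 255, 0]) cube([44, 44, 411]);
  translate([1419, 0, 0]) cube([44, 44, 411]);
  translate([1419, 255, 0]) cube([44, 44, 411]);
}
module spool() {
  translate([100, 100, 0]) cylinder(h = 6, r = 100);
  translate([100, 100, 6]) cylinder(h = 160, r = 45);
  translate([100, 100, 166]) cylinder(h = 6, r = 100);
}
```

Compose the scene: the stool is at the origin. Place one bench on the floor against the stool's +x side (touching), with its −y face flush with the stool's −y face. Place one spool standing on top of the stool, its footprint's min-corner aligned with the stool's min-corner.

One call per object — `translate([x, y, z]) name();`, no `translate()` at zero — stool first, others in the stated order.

stool();
translate([339, 0, 0]) bench();
translate([0, 0, 407]) spool();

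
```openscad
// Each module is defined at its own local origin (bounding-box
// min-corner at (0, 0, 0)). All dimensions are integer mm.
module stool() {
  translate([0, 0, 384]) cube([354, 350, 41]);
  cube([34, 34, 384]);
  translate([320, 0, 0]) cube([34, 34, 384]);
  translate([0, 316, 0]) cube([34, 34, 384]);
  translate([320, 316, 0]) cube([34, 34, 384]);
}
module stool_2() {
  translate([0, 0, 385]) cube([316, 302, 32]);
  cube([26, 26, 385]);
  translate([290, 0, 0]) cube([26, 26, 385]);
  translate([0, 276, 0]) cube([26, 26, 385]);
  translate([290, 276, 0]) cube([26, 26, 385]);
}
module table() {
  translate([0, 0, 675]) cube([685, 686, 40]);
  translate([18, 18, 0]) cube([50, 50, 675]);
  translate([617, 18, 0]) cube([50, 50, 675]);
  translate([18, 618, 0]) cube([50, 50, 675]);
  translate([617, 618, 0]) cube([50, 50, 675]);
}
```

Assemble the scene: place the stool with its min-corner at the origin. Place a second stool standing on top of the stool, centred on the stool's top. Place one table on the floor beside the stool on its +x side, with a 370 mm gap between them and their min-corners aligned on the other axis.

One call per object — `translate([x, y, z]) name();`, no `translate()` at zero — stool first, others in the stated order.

stool();
translate([19, 24, 425]) stool_2();
translate([724, 0, 0]) table();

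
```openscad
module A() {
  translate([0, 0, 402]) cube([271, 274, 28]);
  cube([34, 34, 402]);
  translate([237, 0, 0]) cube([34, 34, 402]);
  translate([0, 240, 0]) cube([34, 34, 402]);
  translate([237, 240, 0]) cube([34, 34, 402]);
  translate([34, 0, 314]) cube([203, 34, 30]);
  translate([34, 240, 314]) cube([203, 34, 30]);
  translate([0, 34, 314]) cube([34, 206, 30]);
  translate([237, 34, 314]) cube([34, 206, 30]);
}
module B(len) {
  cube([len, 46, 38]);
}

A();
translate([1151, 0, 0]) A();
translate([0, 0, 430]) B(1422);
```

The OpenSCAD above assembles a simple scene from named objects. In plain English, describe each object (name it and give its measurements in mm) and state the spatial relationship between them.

A is a simple wooden stool: a rectangular seat 271 mm (x) by 274 mm (y), 28 mm thick, top face at z = 430 mm, on four square legs, each 34×34 mm in cross-section. The legs rest on z = 0, each flush with a corner of the seat. Four stretchers, 34 mm wide and 30 mm tall, connect adjacent legs with their undersides at z = 314 mm, each running between the inner faces of the legs it joins and aligned with the legs' outer faces on the other axis.

B is a rectangular beam 1422 mm long (x), 46 mm deep (y), 38 mm thick (z).

The beam spans the tops of two stools placed 880 mm apart, resting at z = 430 mm.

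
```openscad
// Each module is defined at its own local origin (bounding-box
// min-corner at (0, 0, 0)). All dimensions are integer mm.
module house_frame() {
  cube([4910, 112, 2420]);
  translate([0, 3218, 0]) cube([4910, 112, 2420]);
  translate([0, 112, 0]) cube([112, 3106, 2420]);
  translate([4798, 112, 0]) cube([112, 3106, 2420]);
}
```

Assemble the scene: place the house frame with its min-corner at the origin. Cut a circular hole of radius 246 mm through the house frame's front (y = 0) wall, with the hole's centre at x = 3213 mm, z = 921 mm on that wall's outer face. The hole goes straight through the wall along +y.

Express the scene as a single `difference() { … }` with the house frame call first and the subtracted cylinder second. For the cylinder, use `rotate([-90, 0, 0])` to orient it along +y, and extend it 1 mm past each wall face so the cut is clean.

difference() {
  house_frame();
  translate([3213, -1, 921]) rotate([-90, 0, 0]) cylinder(h = 114, r = 246);
}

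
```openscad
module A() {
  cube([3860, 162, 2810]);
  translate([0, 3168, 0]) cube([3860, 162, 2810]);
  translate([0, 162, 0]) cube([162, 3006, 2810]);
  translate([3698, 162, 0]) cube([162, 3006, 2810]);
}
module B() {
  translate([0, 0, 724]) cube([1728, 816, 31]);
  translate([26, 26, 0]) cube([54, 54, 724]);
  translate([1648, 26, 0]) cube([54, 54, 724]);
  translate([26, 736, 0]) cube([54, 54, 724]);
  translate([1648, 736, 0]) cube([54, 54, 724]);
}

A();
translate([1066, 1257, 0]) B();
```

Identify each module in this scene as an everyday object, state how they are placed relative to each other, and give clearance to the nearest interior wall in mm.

Clearances: x = 904, y = 1095; minimum 904 mm.

A is a house frame. B is a table. The table sits inside the house frame, centred. The clearance to the nearest interior wall is 904 mm.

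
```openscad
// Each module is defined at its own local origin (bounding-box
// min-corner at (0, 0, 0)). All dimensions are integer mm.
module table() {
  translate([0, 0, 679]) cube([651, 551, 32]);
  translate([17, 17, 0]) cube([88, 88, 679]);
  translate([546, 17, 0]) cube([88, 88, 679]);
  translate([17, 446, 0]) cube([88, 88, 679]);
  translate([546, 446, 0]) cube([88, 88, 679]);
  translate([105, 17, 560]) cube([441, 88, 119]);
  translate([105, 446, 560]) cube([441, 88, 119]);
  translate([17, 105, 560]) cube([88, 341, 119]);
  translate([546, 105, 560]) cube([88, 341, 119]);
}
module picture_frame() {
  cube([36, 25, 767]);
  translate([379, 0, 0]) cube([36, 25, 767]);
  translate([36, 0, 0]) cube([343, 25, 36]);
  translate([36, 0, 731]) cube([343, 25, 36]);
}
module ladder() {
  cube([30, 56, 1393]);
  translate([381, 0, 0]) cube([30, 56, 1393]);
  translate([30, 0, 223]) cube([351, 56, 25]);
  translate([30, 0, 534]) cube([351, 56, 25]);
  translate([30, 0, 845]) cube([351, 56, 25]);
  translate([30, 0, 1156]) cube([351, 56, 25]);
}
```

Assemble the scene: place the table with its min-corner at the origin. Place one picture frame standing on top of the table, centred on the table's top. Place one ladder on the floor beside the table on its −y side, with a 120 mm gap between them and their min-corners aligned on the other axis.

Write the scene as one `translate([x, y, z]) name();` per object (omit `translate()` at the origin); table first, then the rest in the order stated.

table();
translate([118, 263, 711]) picture_frame();
translate([0, -176, 0]) ladder();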